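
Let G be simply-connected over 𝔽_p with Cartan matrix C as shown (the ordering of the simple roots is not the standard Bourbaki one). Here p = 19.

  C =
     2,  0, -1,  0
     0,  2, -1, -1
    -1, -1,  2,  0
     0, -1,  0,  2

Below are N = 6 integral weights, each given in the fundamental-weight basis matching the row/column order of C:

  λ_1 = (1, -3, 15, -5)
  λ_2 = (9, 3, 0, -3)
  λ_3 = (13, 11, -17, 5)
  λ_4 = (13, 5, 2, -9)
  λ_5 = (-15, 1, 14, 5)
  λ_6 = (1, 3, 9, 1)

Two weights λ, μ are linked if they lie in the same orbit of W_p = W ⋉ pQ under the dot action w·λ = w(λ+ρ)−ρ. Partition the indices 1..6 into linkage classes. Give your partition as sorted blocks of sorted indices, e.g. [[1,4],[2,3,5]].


Dynkin diagram of C (from the 6 off-diagonal −1 entries): A_4.

Each λ_j+ρ reduced to Ā_19; 4-tuples below use C's row order:

  λ_1 → (2, 4, 10, 2) · λ_2 → (10, 2, 1, 2) · λ_3 → (2, 4, 10, 2) · λ_4 → (10, 2, 1, 2) · λ_5 → (10, 2, 1, 2) · λ_6 → (2, 4, 10, 2)

Linkage partition of the 6 weights (2 classes, p=19):

[[1, 3, 6], [2, 4, 5]]


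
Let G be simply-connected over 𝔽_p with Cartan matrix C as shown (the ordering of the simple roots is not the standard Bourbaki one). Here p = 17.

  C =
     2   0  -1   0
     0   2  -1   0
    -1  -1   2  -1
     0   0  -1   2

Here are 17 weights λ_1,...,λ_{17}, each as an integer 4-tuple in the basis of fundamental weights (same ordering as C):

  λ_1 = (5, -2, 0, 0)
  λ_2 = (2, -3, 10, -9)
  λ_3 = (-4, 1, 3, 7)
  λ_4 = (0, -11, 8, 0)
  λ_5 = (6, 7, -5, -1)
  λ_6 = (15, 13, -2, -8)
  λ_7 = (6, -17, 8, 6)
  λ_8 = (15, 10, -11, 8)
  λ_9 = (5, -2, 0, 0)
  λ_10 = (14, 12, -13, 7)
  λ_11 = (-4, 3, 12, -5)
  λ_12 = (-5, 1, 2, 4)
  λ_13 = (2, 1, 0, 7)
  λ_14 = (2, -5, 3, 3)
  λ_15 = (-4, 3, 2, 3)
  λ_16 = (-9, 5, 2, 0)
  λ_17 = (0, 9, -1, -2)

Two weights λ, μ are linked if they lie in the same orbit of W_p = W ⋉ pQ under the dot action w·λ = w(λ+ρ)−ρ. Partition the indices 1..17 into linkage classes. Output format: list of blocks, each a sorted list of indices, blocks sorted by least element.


C ↔ D_4 under row/col permutation; |W(D_4)| = 192.

W_17-reps of the 17 weights in Ā_17 (same 4-coord order as C):

  1: (6, 1, 0, 1) · 2: (3, 2, 1, 8) · 3: (3, 2, 1, 8) · 4: (0, 9, 1, 0) · 5: (3, 4, 0, 4) · 6: (3, 1, 1, 4) · 7: (0, 9, 1, 0) · 8: (6, 1, 0, 1) · 9: (6, 1, 0, 1) · 10: (3, 1, 1, 4) · 11: (3, 4, 0, 4) · 12: (3, 1, 1, 4) · 13: (3, 2, 1, 8) · 14: (3, 4, 0, 4) · 15: (3, 4, 0, 4) · 16: (3, 1, 1, 4) · 17: (0, 9, 1, 0)

These 17 weights hit 5 W_17-dot-orbits; sizes (3, 3, 3, 4, 4):

[[1, 8, 9], [2, 3, 13], [4, 7, 17], [5, 11, 14, 15], [6, 10, 12, 16]]


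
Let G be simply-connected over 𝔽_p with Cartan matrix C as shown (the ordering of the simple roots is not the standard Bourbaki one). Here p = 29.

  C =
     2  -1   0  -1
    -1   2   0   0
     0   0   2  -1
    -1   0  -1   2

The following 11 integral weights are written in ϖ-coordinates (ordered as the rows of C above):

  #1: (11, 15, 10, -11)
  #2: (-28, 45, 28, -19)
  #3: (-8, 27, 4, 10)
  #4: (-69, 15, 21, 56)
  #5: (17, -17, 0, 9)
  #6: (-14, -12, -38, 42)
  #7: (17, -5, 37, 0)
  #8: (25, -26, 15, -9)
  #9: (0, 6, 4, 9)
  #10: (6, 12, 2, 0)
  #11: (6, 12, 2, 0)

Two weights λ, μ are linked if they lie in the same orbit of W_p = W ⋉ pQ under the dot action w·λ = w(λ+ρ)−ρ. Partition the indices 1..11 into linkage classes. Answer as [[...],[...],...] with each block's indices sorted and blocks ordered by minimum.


Cartan matrix: type A_4 (|W|=120); un-permuting the 4 rows.

Ā_29 reps of the 11 weights (A_4, coords as presented):

  λ_1+ρ ↦ (2, 16, 1, 10)
  λ_2+ρ ↦ (2, 16, 1, 10)
  λ_3+ρ ↦ (7, 13, 3, 1)
  λ_4+ρ ↦ (2, 11, 1, 5)
  λ_5+ρ ↦ (2, 16, 1, 10)
  λ_6+ρ ↦ (1, 7, 5, 10)
  λ_7+ρ ↦ (1, 14, 1, 9)
  λ_8+ρ ↦ (7, 13, 3, 1)
  λ_9+ρ ↦ (1, 7, 5, 10)
  λ_10+ρ ↦ (7, 13, 3, 1)
  λ_11+ρ ↦ (7, 13, 3, 1)

5 distinct reps among the 11 weights ⇒ 5 W_29-linkage classes:

[[1, 2, 5], [3, 8, 10, 11], [4], [6, 9], [7]]


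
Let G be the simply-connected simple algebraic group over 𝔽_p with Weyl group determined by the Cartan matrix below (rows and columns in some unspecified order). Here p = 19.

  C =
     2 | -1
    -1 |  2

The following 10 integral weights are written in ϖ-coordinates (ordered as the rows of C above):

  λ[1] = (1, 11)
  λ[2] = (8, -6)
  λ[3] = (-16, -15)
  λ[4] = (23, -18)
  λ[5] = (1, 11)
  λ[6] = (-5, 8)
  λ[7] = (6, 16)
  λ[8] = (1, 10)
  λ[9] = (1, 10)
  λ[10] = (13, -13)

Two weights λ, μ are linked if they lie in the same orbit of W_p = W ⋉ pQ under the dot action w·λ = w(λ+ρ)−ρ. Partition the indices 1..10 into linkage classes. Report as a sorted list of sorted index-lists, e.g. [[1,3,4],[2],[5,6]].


C ↔ A_2 under row/col permutation; |W(A_2)| = 6.

Alcove-folded reps (p=19, 10 weights, presented ϖ-order):

    1: (2, 12)
    2: (4, 5)
    3: (4, 5)
    4: (2, 12)
    5: (2, 12)
    6: (4, 5)
    7: (2, 12)
    8: (2, 11)
    9: (2, 11)
    10: (2, 12)

Linkage partition of the 10 weights (3 classes, p=19):

[[1, 4, 5, 7, 10], [2, 3, 6], [8, 9]]


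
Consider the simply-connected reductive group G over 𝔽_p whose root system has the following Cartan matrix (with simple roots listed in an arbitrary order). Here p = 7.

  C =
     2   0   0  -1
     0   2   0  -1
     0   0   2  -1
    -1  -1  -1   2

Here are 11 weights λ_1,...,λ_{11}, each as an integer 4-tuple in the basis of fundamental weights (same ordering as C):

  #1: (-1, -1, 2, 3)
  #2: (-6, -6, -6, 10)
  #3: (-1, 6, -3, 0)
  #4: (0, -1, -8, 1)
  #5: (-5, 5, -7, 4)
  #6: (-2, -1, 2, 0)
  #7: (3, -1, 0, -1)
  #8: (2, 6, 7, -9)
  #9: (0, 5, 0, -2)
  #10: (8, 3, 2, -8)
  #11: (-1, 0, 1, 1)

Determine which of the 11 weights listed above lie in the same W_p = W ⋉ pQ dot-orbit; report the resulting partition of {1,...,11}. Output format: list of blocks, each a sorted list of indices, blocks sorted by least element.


Dynkin diagram of C (from the 6 off-diagonal −1 entries): D_4.

Ā_7 reps of the 11 weights (D_4, coords as presented):

  [1] (0, 0, 3, 0);  [2] (1, 1, 1, 0);  [3] (0, 5, 0, 1);  [4] (0, 1, 2, 2);  [5] (1, 1, 1, 0);  [6] (1, 0, 3, 0);  [7] (4, 0, 1, 0);  [8] (4, 0, 1, 0);  [9] (0, 5, 0, 1);  [10] (0, 1, 2, 2);  [11] (0, 1, 2, 2)

6 distinct reps among the 11 weights ⇒ 6 W_7-linkage classes:

[[1], [2, 5], [3, 9], [4, 10, 11], [6], [7, 8]]


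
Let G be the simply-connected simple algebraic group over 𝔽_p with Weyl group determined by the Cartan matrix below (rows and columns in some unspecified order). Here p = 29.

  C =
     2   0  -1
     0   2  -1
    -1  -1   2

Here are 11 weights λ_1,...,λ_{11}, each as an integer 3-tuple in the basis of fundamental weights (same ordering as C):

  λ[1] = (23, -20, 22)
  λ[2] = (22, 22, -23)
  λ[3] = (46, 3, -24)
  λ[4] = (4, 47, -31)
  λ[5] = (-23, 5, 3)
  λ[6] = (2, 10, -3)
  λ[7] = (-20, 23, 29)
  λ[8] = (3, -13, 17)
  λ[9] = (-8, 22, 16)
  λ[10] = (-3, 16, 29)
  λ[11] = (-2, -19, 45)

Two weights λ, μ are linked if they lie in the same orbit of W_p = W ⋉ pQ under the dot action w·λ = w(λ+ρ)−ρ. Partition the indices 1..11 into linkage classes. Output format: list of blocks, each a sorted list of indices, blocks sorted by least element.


Root system A_3: the 3×3 matrix C matches after relabeling.

Alcove-folded reps (p=29, 11 weights, presented ϖ-order):

    1: (6, 1, 4)
    2: (1, 1, 22)
    3: (6, 1, 4)
    4: (6, 1, 4)
    5: (4, 12, 6)
    6: (1, 9, 2)
    7: (6, 1, 4)
    8: (4, 12, 6)
    9: (4, 12, 6)
    10: (16, 1, 11)
    11: (16, 1, 11)

5 distinct reps among the 11 weights ⇒ 5 W_29-linkage classes:

[[1, 3, 4, 7], [2], [5, 8, 9], [6], [10, 11]]


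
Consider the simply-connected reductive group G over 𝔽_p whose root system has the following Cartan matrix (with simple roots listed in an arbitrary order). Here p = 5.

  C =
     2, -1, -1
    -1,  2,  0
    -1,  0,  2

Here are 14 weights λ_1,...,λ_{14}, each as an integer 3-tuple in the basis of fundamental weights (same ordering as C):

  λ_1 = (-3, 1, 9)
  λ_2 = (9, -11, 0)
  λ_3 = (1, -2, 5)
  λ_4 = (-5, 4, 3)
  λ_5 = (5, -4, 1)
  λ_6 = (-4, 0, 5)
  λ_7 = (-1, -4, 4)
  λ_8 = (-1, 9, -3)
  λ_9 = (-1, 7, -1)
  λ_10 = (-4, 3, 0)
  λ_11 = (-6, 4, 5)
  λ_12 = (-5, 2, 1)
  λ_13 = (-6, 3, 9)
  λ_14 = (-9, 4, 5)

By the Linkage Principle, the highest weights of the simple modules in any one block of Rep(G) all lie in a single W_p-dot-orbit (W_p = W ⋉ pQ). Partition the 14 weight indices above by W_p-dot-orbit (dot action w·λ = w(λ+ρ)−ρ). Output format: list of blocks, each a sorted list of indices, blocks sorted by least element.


Type A_3, rank 3, |W|=24; reorder rows/cols to standard.

Each λ_j+ρ reduced to Ā_5; 3-tuples below use C's row order:

  λ_1+ρ ↦ (3, 2, 0);  λ_2+ρ ↦ (4, 1, 0);  λ_3+ρ ↦ (1, 1, 2);  λ_4+ρ ↦ (4, 1, 0);  λ_5+ρ ↦ (2, 0, 1);  λ_6+ρ ↦ (1, 1, 2);  λ_7+ρ ↦ (3, 0, 2);  λ_8+ρ ↦ (3, 0, 2);  λ_9+ρ ↦ (3, 2, 0);  λ_10+ρ ↦ (1, 1, 2);  λ_11+ρ ↦ (4, 1, 0);  λ_12+ρ ↦ (1, 1, 2);  λ_13+ρ ↦ (0, 4, 0);  λ_14+ρ ↦ (2, 0, 1)

These 14 weights hit 6 W_5-dot-orbits; sizes (2, 3, 4, 2, 2, 1):

[[1, 9], [2, 4, 11], [3, 6, 10, 12], [5, 14], [7, 8], [13]]


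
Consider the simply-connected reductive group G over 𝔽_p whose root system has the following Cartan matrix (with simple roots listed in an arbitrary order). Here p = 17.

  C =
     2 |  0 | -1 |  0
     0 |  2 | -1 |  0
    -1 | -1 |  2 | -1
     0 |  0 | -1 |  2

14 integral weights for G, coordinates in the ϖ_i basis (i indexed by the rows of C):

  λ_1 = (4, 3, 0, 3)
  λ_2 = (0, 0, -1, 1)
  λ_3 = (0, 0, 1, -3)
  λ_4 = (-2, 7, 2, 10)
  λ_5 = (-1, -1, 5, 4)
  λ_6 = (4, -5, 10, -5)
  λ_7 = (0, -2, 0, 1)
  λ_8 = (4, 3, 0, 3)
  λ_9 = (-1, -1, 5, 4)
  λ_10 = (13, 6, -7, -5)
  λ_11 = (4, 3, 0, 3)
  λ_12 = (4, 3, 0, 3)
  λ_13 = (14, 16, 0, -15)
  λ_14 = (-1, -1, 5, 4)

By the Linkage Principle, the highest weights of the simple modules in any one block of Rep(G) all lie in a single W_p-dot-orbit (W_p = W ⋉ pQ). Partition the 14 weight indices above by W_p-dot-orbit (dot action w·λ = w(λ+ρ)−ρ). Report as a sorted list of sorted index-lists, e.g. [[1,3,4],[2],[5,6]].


Cartan matrix: type D_4 (|W|=192); un-permuting the 4 rows.

λ_j+ρ reflected into Ā_17 (⟨·,θ^∨⟩≤17); 4-tuples as given:

  [1] (5, 4, 1, 4) · [2] (1, 1, 0, 2) · [3] (1, 1, 0, 2) · [4] (4, 3, 1, 6) · [5] (0, 0, 6, 5) · [6] (5, 4, 1, 4) · [7] (1, 1, 0, 2) · [8] (5, 4, 1, 4) · [9] (0, 0, 6, 5) · [10] (4, 3, 1, 6) · [11] (5, 4, 1, 4) · [12] (5, 4, 1, 4) · [13] (1, 1, 0, 2) · [14] (0, 0, 6, 5)

Linkage partition of the 14 weights (4 classes, p=17):

[[1, 6, 8, 11, 12], [2, 3, 7, 13], [4, 10], [5, 9, 14]]


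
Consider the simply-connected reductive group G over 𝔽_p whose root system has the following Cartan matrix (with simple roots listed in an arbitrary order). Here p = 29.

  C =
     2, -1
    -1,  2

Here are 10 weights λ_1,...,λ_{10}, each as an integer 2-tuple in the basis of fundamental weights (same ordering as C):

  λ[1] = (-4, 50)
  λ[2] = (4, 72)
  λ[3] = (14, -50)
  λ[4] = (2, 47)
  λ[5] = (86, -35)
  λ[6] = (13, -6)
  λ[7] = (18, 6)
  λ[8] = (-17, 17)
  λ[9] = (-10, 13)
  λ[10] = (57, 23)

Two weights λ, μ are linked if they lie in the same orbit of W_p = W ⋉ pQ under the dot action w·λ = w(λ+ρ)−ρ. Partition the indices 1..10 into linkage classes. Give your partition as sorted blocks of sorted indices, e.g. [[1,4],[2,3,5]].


C ↔ A_2 under row/col permutation; |W(A_2)| = 6.

Alcove-folded reps (p=29, 10 weights, presented ϖ-order):

    [1] (19, 7)
    [2] (9, 5)
    [3] (9, 5)
    [4] (19, 7)
    [5] (24, 5)
    [6] (9, 5)
    [7] (19, 7)
    [8] (16, 2)
    [9] (9, 5)
    [10] (24, 5)

4 distinct reps among the 10 weights ⇒ 4 W_29-linkage classes:

[[1, 4, 7], [2, 3, 6, 9], [5, 10], [8]]


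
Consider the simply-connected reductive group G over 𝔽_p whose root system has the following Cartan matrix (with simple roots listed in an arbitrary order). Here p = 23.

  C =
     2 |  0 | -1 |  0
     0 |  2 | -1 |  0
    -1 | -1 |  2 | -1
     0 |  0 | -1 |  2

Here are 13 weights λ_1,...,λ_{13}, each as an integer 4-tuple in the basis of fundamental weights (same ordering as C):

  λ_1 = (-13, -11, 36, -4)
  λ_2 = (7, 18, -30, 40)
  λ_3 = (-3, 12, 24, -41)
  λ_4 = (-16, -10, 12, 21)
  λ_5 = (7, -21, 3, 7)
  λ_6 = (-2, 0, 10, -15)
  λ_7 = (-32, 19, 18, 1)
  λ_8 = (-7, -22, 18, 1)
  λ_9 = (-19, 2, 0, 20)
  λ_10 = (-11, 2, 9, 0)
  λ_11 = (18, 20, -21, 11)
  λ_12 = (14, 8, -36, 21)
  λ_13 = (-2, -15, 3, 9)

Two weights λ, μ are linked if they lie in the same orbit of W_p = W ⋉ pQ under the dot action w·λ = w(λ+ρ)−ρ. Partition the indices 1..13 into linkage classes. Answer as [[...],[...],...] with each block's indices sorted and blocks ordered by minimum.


Cartan matrix: type D_4 (|W|=192); un-permuting the 4 rows.

Each λ_j+ρ reduced to Ā_23; 4-tuples below use C's row order:

  1: (1, 1, 2, 8)
  2: (3, 8, 2, 6)
  3: (2, 13, 0, 6)
  4: (1, 1, 2, 8)
  5: (8, 4, 0, 8)
  6: (1, 1, 2, 8)
  7: (3, 8, 2, 6)
  8: (2, 13, 0, 6)
  9: (1, 14, 1, 4)
  10: (10, 3, 0, 1)
  11: (1, 1, 2, 8)
  12: (1, 1, 2, 8)
  13: (10, 3, 0, 1)

6 distinct reps among the 13 weights ⇒ 6 W_23-linkage classes:

[[1, 4, 6, 11, 12], [2, 7], [3, 8], [5], [9], [10, 13]]


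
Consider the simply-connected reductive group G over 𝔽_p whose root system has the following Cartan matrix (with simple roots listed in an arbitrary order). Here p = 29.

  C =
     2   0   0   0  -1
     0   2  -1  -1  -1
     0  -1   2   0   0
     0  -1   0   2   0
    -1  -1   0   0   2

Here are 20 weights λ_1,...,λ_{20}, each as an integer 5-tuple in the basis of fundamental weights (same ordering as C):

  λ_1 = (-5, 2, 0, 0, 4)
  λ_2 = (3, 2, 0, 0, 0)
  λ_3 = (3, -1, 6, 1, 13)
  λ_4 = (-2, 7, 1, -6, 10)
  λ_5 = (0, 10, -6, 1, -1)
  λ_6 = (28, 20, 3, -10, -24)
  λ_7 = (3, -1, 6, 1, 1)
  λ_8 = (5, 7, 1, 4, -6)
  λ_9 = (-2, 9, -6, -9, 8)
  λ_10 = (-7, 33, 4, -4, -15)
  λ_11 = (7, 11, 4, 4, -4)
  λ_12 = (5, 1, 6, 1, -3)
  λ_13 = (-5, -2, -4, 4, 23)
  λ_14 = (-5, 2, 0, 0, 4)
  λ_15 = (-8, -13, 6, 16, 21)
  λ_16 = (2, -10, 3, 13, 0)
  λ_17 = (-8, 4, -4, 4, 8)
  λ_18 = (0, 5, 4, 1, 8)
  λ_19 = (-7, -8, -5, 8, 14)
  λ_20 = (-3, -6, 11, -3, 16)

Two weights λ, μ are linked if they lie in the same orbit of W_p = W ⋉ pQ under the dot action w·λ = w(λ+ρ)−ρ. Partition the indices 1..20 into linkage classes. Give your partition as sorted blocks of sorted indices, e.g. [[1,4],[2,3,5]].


Type D_5, rank 5, |W|=1920; reorder rows/cols to standard.

Ā_29 reps of the 20 weights (D_5, coords as presented):

  [1] (4, 3, 1, 1, 1);  [2] (4, 3, 1, 1, 1);  [3] (4, 0, 7, 2, 2);  [4] (1, 3, 2, 5, 5);  [5] (1, 6, 5, 2, 0);  [6] (4, 0, 7, 2, 2);  [7] (4, 0, 7, 2, 2);  [8] (1, 3, 2, 5, 5);  [9] (1, 3, 2, 5, 5);  [10] (7, 2, 3, 5, 2);  [11] (2, 2, 5, 5, 5);  [12] (4, 0, 7, 2, 2);  [13] (4, 3, 1, 1, 1);  [14] (4, 3, 1, 1, 1);  [15] (2, 2, 5, 5, 5);  [16] (4, 3, 1, 1, 1);  [17] (7, 2, 3, 5, 2);  [18] (1, 6, 5, 2, 0);  [19] (4, 0, 7, 2, 2);  [20] (2, 2, 5, 5, 5)

Partition of {1..20} into 6 W_29-dot-orbits:

[[1, 2, 13, 14, 16], [3, 6, 7, 12, 19], [4, 8, 9], [5, 18], [10, 17], [11, 15, 20]]


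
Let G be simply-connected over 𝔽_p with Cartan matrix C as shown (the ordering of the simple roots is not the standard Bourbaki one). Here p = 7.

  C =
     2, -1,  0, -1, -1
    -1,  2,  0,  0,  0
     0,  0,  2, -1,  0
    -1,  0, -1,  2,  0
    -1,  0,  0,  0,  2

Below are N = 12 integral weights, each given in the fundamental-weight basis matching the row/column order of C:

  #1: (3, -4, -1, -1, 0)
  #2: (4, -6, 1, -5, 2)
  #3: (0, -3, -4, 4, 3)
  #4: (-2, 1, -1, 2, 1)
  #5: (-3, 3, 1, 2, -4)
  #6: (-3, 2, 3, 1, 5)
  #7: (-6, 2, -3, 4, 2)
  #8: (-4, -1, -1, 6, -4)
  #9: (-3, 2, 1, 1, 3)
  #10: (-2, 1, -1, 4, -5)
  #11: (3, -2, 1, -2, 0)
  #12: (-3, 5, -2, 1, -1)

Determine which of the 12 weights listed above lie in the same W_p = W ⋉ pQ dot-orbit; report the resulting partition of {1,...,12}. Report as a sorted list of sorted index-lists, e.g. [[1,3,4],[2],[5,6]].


Type D_5, rank 5, |W|=1920; reorder rows/cols to standard.

Each λ_j+ρ reduced to Ā_7; 5-tuples below use C's row order:

  [1] (1, 3, 0, 0, 1);  [2] (1, 1, 0, 1, 1);  [3] (1, 1, 0, 1, 1);  [4] (1, 1, 0, 1, 1);  [5] (0, 1, 0, 2, 2);  [6] (1, 3, 2, 0, 0);  [7] (1, 1, 0, 1, 1);  [8] (1, 3, 2, 0, 0);  [9] (0, 1, 0, 2, 2);  [10] (1, 3, 0, 0, 1);  [11] (1, 1, 0, 1, 1);  [12] (1, 3, 0, 0, 1)

Grouping the 12 weights by Ā_7-representative: 4 linkage classes.

[[1, 10, 12], [2, 3, 4, 7, 11], [5, 9], [6, 8]]


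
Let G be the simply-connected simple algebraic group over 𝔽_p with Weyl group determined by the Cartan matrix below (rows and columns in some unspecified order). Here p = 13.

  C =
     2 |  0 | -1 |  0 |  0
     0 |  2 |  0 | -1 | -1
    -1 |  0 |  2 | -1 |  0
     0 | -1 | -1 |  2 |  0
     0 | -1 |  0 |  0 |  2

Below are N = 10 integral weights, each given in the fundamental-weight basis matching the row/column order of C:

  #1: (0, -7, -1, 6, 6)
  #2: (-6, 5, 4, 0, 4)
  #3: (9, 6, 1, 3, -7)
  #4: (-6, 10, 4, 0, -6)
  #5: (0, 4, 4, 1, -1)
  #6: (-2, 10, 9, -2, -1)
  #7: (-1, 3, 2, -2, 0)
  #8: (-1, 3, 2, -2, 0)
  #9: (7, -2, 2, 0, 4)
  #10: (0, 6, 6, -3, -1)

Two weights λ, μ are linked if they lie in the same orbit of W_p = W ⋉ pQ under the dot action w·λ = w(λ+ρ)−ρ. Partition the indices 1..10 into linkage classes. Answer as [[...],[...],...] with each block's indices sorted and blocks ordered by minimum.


C ↔ A_5 under row/col permutation; |W(A_5)| = 720.

Ā_13 reps of the 10 weights (A_5, coords as presented):

  [1] (1, 6, 0, 1, 1);  [2] (1, 6, 0, 1, 1);  [3] (0, 3, 2, 1, 1);  [4] (1, 6, 0, 1, 1);  [5] (1, 5, 5, 2, 0);  [6] (0, 3, 2, 1, 1);  [7] (0, 3, 2, 1, 1);  [8] (0, 3, 2, 1, 1);  [9] (5, 1, 3, 0, 1);  [10] (1, 5, 5, 2, 0)

The 10 indices split into 4 linkage classes (same alcove rep ⇔ same W_13-dot-orbit):

[[1, 2, 4], [3, 6, 7, 8], [5, 10], [9]]


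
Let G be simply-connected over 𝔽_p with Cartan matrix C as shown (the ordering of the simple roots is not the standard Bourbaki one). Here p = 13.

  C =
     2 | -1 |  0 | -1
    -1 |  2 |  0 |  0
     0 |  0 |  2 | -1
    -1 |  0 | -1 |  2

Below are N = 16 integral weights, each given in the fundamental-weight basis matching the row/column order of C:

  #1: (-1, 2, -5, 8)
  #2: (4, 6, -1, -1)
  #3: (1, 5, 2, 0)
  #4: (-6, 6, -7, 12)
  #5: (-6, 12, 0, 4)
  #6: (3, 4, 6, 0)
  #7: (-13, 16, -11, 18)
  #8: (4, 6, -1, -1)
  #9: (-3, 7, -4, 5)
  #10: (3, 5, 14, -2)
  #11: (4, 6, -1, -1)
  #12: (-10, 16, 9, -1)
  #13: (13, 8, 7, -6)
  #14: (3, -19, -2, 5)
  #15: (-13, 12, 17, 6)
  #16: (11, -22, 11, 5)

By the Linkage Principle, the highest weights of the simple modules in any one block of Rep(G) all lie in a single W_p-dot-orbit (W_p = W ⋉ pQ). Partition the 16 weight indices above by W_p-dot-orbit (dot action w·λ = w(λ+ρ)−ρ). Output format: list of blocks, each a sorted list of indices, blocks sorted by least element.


Cartan matrix: type A_4 (|W|=120); un-permuting the 4 rows.

λ_j+ρ reflected into Ā_13 (⟨·,θ^∨⟩≤13); 4-tuples as given:

  λ_1 → (0, 3, 4, 5) · λ_2 → (5, 7, 0, 0) · λ_3 → (2, 6, 3, 1) · λ_4 → (5, 0, 4, 2) · λ_5 → (5, 7, 0, 0) · λ_6 → (4, 1, 3, 1) · λ_7 → (2, 6, 3, 1) · λ_8 → (5, 7, 0, 0) · λ_9 → (2, 6, 3, 1) · λ_10 → (1, 3, 2, 1) · λ_11 → (5, 7, 0, 0) · λ_12 → (0, 3, 4, 5) · λ_13 → (0, 3, 4, 5) · λ_14 → (4, 1, 3, 1) · λ_15 → (5, 7, 0, 0) · λ_16 → (4, 1, 3, 1)

Partition of {1..16} into 6 W_13-dot-orbits:

[[1, 12, 13], [2, 5, 8, 11, 15], [3, 7, 9], [4], [6, 14, 16], [10]]


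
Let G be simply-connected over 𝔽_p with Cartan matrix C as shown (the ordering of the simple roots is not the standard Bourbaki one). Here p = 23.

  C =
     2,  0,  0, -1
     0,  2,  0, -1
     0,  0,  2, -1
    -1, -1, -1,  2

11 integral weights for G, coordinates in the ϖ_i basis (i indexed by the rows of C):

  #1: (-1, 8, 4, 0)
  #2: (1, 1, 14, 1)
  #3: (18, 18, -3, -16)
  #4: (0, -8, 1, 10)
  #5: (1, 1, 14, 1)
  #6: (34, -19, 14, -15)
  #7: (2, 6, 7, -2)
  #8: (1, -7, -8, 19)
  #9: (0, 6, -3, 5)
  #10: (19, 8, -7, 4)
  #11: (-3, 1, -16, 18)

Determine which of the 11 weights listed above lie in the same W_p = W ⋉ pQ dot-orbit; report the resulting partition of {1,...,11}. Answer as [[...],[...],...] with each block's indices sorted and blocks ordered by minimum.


D_4 Cartan matrix, 4 simple roots permuted; ρ=(1,1,1,1).

Ā_23 reps of the 11 weights (D_4, coords as presented):

  λ_1 → (0, 9, 5, 1)
  λ_2 → (2, 2, 15, 2)
  λ_3 → (2, 2, 15, 2)
  λ_4 → (1, 7, 2, 4)
  λ_5 → (2, 2, 15, 2)
  λ_6 → (9, 2, 5, 3)
  λ_7 → (2, 6, 7, 1)
  λ_8 → (2, 6, 7, 1)
  λ_9 → (1, 7, 2, 4)
  λ_10 → (9, 2, 5, 3)
  λ_11 → (2, 2, 15, 2)

These 11 weights hit 5 W_23-dot-orbits; sizes (1, 4, 2, 2, 2):

[[1], [2, 3, 5, 11], [4, 9], [6, 10], [7, 8]]


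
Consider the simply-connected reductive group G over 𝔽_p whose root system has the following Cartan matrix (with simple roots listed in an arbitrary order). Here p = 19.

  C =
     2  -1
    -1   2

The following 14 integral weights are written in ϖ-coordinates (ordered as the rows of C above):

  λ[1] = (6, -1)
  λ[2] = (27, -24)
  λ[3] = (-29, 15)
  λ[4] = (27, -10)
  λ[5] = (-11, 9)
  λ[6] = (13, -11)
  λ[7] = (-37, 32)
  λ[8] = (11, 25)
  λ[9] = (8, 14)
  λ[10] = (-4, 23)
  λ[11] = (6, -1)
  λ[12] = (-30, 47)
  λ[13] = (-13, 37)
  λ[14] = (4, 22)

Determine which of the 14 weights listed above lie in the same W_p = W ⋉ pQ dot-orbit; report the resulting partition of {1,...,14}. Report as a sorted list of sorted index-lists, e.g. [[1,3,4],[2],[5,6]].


Dynkin diagram of C (from the 2 off-diagonal −1 entries): A_2.

Alcove-folded reps (p=19, 14 weights, presented ϖ-order):

  [1] (7, 0) · [2] (4, 10) · [3] (7, 3) · [4] (10, 0) · [5] (10, 0) · [6] (4, 10) · [7] (2, 14) · [8] (7, 0) · [9] (4, 10) · [10] (2, 14) · [11] (7, 0) · [12] (10, 0) · [13] (7, 0) · [14] (4, 10)

The 14 indices split into 5 linkage classes (same alcove rep ⇔ same W_19-dot-orbit):

[[1, 8, 11, 13], [2, 6, 9, 14], [3], [4, 5, 12], [7, 10]]


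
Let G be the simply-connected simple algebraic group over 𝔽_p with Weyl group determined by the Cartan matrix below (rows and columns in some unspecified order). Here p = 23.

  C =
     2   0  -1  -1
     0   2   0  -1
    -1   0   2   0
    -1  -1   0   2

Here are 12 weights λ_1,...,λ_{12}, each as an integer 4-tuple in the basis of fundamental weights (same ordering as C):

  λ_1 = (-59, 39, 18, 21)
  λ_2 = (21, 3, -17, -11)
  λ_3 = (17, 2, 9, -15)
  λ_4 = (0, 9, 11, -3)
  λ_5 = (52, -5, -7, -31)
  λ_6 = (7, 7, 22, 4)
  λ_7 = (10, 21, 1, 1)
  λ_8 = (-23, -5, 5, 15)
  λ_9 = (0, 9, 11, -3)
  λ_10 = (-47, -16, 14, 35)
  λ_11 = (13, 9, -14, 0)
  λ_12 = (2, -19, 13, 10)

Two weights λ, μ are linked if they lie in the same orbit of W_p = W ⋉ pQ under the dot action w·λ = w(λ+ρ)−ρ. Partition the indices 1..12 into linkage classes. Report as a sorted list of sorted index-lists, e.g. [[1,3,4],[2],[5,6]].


A_4 Cartan matrix, 4 simple roots permuted; ρ=(1,1,1,1).

Alcove-folded reps (p=23, 12 weights, presented ϖ-order):

    λ_1 → (4, 6, 12, 0)
    λ_2 → (4, 6, 12, 0)
    λ_3 → (4, 6, 5, 3)
    λ_4 → (1, 8, 11, 1)
    λ_5 → (4, 6, 12, 0)
    λ_6 → (0, 5, 2, 8)
    λ_7 → (1, 8, 11, 1)
    λ_8 → (4, 6, 12, 0)
    λ_9 → (1, 8, 11, 1)
    λ_10 → (0, 5, 2, 8)
    λ_11 → (1, 8, 11, 1)
    λ_12 → (4, 6, 5, 3)

Grouping the 12 weights by Ā_23-representative: 4 linkage classes.

[[1, 2, 5, 8], [3, 12], [4, 7, 9, 11], [6, 10]]


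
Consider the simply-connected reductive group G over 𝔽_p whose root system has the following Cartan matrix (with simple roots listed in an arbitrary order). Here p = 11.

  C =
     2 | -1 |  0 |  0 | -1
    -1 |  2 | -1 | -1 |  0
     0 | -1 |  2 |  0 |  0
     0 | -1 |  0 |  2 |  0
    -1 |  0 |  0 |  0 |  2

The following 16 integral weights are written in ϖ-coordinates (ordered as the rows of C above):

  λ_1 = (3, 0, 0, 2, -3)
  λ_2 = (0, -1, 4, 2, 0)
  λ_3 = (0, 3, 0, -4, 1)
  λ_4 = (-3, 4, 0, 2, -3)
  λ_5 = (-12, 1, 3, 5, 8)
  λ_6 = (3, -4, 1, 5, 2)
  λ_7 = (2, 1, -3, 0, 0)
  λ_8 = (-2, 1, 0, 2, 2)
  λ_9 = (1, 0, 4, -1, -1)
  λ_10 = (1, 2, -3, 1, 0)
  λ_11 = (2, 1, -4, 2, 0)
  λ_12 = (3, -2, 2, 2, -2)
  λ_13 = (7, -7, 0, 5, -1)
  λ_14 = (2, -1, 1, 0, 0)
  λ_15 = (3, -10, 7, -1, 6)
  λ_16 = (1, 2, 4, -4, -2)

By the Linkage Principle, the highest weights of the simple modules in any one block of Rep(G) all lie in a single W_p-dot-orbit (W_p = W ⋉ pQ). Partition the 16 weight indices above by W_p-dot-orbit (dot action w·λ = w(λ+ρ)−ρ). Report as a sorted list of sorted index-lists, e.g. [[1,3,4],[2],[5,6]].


C ↔ D_5 under row/col permutation; |W(D_5)| = 1920.

Folding the 16 weights λ_j+ρ into Ā_11 (reps in the given 5-coord order):

  [1] (1, 1, 1, 3, 2)
  [2] (1, 0, 5, 3, 1)
  [3] (1, 1, 1, 3, 2)
  [4] (1, 1, 1, 3, 2)
  [5] (1, 0, 5, 3, 1)
  [6] (1, 1, 1, 3, 2)
  [7] (3, 0, 2, 1, 1)
  [8] (1, 1, 1, 3, 2)
  [9] (2, 1, 5, 0, 0)
  [10] (2, 1, 2, 2, 1)
  [11] (2, 1, 2, 2, 1)
  [12] (2, 1, 2, 2, 1)
  [13] (2, 1, 5, 0, 0)
  [14] (3, 0, 2, 1, 1)
  [15] (1, 0, 5, 3, 1)
  [16] (1, 0, 5, 3, 1)

Grouping the 16 weights by Ā_11-representative: 5 linkage classes.

[[1, 3, 4, 6, 8], [2, 5, 15, 16], [7, 14], [9, 13], [10, 11, 12]]


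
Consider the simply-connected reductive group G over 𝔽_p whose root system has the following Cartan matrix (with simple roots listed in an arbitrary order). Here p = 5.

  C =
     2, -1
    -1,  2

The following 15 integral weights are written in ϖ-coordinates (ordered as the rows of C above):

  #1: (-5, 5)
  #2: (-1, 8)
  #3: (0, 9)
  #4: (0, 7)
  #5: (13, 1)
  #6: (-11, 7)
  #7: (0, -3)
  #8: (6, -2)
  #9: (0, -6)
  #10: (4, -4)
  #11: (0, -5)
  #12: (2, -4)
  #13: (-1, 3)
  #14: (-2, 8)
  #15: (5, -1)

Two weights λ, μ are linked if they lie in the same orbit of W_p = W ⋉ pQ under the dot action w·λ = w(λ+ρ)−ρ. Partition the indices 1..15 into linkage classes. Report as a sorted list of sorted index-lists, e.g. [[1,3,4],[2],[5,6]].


C ↔ A_2 under row/col permutation; |W(A_2)| = 6.

Ā_5 reps of the 15 weights (A_2, coords as presented):

  λ_1+ρ ↦ (3, 1);  λ_2+ρ ↦ (4, 1);  λ_3+ρ ↦ (4, 1);  λ_4+ρ ↦ (3, 1);  λ_5+ρ ↦ (1, 1);  λ_6+ρ ↦ (0, 3);  λ_7+ρ ↦ (1, 1);  λ_8+ρ ↦ (3, 1);  λ_9+ρ ↦ (4, 1);  λ_10+ρ ↦ (2, 3);  λ_11+ρ ↦ (3, 1);  λ_12+ρ ↦ (0, 3);  λ_13+ρ ↦ (0, 4);  λ_14+ρ ↦ (3, 1);  λ_15+ρ ↦ (4, 1)

6 distinct reps among the 15 weights ⇒ 6 W_5-linkage classes:

[[1, 4, 8, 11, 14], [2, 3, 9, 15], [5, 7], [6, 12], [10], [13]]


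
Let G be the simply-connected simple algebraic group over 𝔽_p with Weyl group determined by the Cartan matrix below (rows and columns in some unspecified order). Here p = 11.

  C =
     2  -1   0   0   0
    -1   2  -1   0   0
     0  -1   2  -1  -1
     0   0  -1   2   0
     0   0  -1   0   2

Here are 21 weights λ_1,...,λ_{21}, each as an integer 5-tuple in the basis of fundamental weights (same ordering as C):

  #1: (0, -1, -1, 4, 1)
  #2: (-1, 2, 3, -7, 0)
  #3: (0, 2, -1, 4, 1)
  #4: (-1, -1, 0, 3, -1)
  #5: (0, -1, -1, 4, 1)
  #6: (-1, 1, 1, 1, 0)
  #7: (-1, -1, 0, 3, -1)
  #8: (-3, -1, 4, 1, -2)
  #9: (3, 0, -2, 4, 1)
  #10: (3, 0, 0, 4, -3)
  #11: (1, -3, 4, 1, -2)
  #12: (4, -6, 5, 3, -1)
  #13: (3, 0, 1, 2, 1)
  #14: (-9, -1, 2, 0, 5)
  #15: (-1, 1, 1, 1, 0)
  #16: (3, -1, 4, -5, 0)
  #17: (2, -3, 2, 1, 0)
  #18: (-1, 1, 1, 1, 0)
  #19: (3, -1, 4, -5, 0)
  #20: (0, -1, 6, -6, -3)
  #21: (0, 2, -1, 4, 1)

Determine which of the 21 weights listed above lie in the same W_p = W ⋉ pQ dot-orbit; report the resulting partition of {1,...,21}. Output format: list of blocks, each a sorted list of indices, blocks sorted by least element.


Cartan matrix: type D_5 (|W|=1920); un-permuting the 5 rows.

Alcove-folded reps (p=11, 21 weights, presented ϖ-order):

  λ_1 → (1, 0, 0, 5, 2);  λ_2 → (0, 1, 1, 4, 1);  λ_3 → (1, 0, 0, 5, 2);  λ_4 → (0, 0, 1, 4, 0);  λ_5 → (1, 0, 0, 5, 2);  λ_6 → (0, 2, 2, 2, 1);  λ_7 → (0, 0, 1, 4, 0);  λ_8 → (0, 2, 2, 2, 1);  λ_9 → (4, 0, 1, 4, 1);  λ_10 → (4, 0, 1, 4, 1);  λ_11 → (0, 2, 2, 2, 1);  λ_12 → (0, 0, 1, 4, 0);  λ_13 → (1, 2, 1, 2, 1);  λ_14 → (0, 1, 1, 4, 1);  λ_15 → (0, 2, 2, 2, 1);  λ_16 → (4, 0, 1, 4, 1);  λ_17 → (1, 2, 1, 2, 1);  λ_18 → (0, 2, 2, 2, 1);  λ_19 → (4, 0, 1, 4, 1);  λ_20 → (1, 0, 0, 5, 2);  λ_21 → (1, 0, 0, 5, 2)

Linkage partition of the 21 weights (6 classes, p=11):

[[1, 3, 5, 20, 21], [2, 14], [4, 7, 12], [6, 8, 11, 15, 18], [9, 10, 16, 19], [13, 17]]


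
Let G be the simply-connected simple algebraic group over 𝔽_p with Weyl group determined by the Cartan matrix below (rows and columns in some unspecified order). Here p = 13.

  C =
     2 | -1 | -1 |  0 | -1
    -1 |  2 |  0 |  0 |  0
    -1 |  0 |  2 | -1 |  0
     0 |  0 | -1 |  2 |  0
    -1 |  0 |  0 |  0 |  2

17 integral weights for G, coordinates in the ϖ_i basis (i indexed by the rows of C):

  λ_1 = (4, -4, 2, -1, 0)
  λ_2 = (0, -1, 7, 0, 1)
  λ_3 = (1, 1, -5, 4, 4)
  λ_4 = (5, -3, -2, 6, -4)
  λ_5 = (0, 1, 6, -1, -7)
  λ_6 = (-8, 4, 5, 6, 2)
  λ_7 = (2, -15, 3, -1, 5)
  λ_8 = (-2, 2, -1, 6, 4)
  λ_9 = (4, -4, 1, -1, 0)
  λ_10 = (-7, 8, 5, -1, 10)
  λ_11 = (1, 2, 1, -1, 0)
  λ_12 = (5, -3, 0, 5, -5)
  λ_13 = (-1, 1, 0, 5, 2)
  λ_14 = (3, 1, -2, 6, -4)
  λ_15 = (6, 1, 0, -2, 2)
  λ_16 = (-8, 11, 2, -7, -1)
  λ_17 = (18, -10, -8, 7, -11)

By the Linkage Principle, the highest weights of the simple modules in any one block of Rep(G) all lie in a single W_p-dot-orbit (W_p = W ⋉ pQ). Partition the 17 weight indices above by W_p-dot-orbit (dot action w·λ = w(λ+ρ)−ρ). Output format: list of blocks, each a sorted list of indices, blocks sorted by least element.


D_5 Cartan matrix, 5 simple roots permuted; ρ=(1,1,1,1,1).

W_13-reps of the 17 weights in Ā_13 (same 5-coord order as C):

  [1] (2, 3, 2, 0, 1)
  [2] (1, 0, 0, 1, 2)
  [3] (2, 0, 2, 1, 3)
  [4] (0, 2, 1, 6, 3)
  [5] (2, 3, 2, 0, 1)
  [6] (0, 2, 0, 6, 4)
  [7] (0, 2, 0, 6, 4)
  [8] (0, 2, 0, 6, 4)
  [9] (2, 3, 2, 0, 1)
  [10] (0, 2, 0, 6, 4)
  [11] (2, 3, 2, 0, 1)
  [12] (0, 2, 0, 6, 4)
  [13] (0, 2, 1, 6, 3)
  [14] (0, 2, 1, 6, 3)
  [15] (0, 2, 1, 6, 3)
  [16] (2, 3, 2, 0, 1)
  [17] (0, 2, 1, 6, 3)

Linkage partition of the 17 weights (5 classes, p=13):

[[1, 5, 9, 11, 16], [2], [3], [4, 13, 14, 15, 17], [6, 7, 8, 10, 12]]


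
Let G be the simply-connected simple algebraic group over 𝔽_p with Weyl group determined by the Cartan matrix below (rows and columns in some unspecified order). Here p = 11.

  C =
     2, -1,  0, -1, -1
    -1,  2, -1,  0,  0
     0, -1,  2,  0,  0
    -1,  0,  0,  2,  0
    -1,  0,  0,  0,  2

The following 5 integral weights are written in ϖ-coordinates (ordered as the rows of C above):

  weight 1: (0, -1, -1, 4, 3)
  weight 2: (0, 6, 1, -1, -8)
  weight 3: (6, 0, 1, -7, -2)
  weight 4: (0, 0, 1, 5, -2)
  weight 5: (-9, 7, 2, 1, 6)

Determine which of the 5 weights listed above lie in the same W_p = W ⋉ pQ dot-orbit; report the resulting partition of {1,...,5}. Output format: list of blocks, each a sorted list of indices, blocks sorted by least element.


Cartan matrix: type D_5 (|W|=1920); un-permuting the 5 rows.

Each λ_j+ρ reduced to Ā_11; 5-tuples below use C's row order:

  [1] (1, 0, 0, 5, 4);  [2] (0, 1, 2, 6, 1);  [3] (0, 1, 2, 6, 1);  [4] (0, 1, 2, 6, 1);  [5] (0, 1, 2, 6, 1)

Partition of {1..5} into 2 W_11-dot-orbits:

[[1], [2, 3, 4, 5]]


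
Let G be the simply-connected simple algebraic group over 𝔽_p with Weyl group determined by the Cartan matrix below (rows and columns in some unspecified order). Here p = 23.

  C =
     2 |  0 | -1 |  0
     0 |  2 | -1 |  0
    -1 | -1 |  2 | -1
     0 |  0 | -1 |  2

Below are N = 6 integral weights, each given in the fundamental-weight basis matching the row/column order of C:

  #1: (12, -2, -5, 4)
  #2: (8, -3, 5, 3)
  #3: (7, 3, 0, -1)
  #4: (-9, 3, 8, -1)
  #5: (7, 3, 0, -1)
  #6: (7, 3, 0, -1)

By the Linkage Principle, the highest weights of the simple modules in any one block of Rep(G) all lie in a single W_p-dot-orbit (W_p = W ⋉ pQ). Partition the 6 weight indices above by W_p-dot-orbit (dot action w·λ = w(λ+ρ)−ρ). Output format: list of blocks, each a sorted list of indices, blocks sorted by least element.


Type D_4, rank 4, |W|=192; reorder rows/cols to standard.

Alcove-folded reps (p=23, 6 weights, presented ϖ-order):

    [1] (8, 4, 1, 0)
    [2] (9, 2, 4, 4)
    [3] (8, 4, 1, 0)
    [4] (8, 4, 1, 0)
    [5] (8, 4, 1, 0)
    [6] (8, 4, 1, 0)

2 distinct reps among the 6 weights ⇒ 2 W_23-linkage classes:

[[1, 3, 4, 5, 6], [2]]


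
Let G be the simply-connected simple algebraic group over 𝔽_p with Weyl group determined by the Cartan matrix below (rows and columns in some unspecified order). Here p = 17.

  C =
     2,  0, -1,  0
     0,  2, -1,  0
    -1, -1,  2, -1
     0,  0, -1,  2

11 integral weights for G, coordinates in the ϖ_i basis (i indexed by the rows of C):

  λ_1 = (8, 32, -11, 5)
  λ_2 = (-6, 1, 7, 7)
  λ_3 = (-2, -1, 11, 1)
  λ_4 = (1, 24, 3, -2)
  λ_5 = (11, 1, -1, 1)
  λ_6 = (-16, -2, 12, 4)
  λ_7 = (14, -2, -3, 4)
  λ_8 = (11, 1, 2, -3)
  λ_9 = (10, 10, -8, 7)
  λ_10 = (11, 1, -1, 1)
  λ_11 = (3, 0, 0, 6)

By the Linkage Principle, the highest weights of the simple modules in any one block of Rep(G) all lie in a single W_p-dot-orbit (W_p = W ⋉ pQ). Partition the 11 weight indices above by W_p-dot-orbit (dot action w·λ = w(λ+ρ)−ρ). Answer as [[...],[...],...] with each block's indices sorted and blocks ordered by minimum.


Cartan matrix: type D_4 (|W|=192); un-permuting the 4 rows.

W_17-reps of the 11 weights in Ā_17 (same 4-coord order as C):

  λ_1 → (4, 4, 1, 1);  λ_2 → (4, 1, 1, 7);  λ_3 → (1, 0, 3, 2);  λ_4 → (1, 0, 3, 2);  λ_5 → (12, 2, 0, 2);  λ_6 → (12, 2, 0, 2);  λ_7 → (12, 2, 0, 2);  λ_8 → (12, 2, 0, 2);  λ_9 → (4, 4, 1, 1);  λ_10 → (12, 2, 0, 2);  λ_11 → (4, 1, 1, 7)

4 distinct reps among the 11 weights ⇒ 4 W_17-linkage classes:

[[1, 9], [2, 11], [3, 4], [5, 6, 7, 8, 10]]


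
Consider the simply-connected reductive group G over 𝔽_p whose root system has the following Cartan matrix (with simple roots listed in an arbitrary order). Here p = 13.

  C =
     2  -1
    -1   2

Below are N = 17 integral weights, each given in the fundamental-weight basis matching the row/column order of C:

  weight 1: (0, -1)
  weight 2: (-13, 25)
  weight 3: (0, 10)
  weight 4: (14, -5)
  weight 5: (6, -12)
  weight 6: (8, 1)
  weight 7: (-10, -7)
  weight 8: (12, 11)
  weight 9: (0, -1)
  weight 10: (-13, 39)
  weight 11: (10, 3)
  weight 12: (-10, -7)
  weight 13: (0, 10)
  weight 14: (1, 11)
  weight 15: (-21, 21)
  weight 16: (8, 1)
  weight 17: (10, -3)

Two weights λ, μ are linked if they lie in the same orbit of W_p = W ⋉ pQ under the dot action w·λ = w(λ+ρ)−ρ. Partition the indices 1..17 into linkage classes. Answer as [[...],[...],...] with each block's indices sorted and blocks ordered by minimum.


C ↔ A_2 under row/col permutation; |W(A_2)| = 6.

λ_j+ρ reflected into Ā_13 (⟨·,θ^∨⟩≤13); 2-tuples as given:

    λ_1+ρ ↦ (1, 0)
    λ_2+ρ ↦ (1, 0)
    λ_3+ρ ↦ (1, 11)
    λ_4+ρ ↦ (9, 2)
    λ_5+ρ ↦ (4, 7)
    λ_6+ρ ↦ (9, 2)
    λ_7+ρ ↦ (4, 7)
    λ_8+ρ ↦ (1, 0)
    λ_9+ρ ↦ (1, 0)
    λ_10+ρ ↦ (1, 11)
    λ_11+ρ ↦ (9, 2)
    λ_12+ρ ↦ (4, 7)
    λ_13+ρ ↦ (1, 11)
    λ_14+ρ ↦ (1, 11)
    λ_15+ρ ↦ (4, 7)
    λ_16+ρ ↦ (9, 2)
    λ_17+ρ ↦ (9, 2)

The 17 indices split into 4 linkage classes (same alcove rep ⇔ same W_13-dot-orbit):

[[1, 2, 8, 9], [3, 10, 13, 14], [4, 6, 11, 16, 17], [5, 7, 12, 15]]


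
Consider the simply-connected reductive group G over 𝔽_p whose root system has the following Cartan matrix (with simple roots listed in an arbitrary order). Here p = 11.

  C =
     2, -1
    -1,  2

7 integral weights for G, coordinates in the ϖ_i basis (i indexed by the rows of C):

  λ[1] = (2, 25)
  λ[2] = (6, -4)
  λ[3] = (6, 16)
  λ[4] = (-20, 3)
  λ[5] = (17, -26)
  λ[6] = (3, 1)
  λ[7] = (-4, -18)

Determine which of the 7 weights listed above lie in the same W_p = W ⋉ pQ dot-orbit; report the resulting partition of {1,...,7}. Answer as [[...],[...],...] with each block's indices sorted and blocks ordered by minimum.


Cartan matrix: type A_2 (|W|=6); un-permuting the 2 rows.

λ_j+ρ reflected into Ā_11 (⟨·,θ^∨⟩≤11); 2-tuples as given:

  [1] (4, 3);  [2] (4, 3);  [3] (4, 2);  [4] (4, 3);  [5] (4, 3);  [6] (4, 2);  [7] (2, 6)

These 7 weights hit 3 W_11-dot-orbits; sizes (4, 2, 1):

[[1, 2, 4, 5], [3, 6], [7]]


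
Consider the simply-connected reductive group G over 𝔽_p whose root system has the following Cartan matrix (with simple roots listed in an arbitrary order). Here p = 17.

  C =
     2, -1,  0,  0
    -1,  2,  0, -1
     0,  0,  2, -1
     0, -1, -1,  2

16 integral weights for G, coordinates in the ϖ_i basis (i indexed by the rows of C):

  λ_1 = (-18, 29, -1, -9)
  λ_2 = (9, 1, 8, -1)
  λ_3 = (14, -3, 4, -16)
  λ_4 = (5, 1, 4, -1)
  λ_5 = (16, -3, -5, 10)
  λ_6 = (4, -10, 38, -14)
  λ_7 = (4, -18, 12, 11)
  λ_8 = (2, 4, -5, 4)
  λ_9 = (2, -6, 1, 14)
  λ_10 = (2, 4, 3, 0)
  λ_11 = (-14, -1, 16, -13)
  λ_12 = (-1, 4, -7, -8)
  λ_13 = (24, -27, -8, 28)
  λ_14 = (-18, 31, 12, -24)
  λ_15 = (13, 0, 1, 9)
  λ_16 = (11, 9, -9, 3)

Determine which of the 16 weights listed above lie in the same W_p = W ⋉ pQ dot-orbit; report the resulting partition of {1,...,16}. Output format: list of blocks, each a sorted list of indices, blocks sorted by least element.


Root system A_4: the 4×4 matrix C matches after relabeling.

λ_j+ρ reflected into Ā_17 (⟨·,θ^∨⟩≤17); 4-tuples as given:

    λ_1 → (4, 0, 0, 5)
    λ_2 → (6, 2, 5, 0)
    λ_3 → (2, 3, 2, 10)
    λ_4 → (6, 2, 5, 0)
    λ_5 → (6, 2, 5, 0)
    λ_6 → (4, 0, 0, 5)
    λ_7 → (4, 0, 0, 5)
    λ_8 → (3, 5, 4, 1)
    λ_9 → (2, 3, 2, 10)
    λ_10 → (3, 5, 4, 1)
    λ_11 → (4, 0, 0, 5)
    λ_12 → (6, 2, 5, 0)
    λ_13 → (3, 5, 4, 1)
    λ_14 → (6, 2, 5, 0)
    λ_15 → (4, 1, 8, 2)
    λ_16 → (3, 5, 4, 1)

Partition of {1..16} into 5 W_17-dot-orbits:

[[1, 6, 7, 11], [2, 4, 5, 12, 14], [3, 9], [8, 10, 13, 16], [15]]


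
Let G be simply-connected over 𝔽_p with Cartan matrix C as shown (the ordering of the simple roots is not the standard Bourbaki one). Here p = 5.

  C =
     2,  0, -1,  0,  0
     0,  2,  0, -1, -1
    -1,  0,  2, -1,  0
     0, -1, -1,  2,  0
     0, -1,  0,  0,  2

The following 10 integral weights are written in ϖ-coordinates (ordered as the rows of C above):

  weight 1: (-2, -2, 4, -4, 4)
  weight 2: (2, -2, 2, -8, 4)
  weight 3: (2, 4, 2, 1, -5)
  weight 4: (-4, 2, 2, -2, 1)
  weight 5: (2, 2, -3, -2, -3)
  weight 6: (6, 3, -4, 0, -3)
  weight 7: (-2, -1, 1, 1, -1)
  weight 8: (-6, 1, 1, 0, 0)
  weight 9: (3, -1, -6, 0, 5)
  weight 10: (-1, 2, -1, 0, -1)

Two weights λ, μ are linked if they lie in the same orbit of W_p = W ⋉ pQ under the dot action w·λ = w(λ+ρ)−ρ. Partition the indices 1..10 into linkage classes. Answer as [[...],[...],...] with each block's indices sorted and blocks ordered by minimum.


C ↔ A_5 under row/col permutation; |W(A_5)| = 720.

Each λ_j+ρ reduced to Ā_5; 5-tuples below use C's row order:

    [1] (0, 3, 0, 1, 0)
    [2] (1, 0, 1, 2, 0)
    [3] (1, 0, 1, 2, 0)
    [4] (0, 2, 1, 0, 0)
    [5] (0, 2, 1, 0, 0)
    [6] (0, 2, 1, 0, 0)
    [7] (1, 0, 1, 2, 0)
    [8] (1, 0, 1, 2, 0)
    [9] (0, 3, 0, 1, 0)
    [10] (0, 3, 0, 1, 0)

The 10 indices split into 3 linkage classes (same alcove rep ⇔ same W_5-dot-orbit):

[[1, 9, 10], [2, 3, 7, 8], [4, 5, 6]]


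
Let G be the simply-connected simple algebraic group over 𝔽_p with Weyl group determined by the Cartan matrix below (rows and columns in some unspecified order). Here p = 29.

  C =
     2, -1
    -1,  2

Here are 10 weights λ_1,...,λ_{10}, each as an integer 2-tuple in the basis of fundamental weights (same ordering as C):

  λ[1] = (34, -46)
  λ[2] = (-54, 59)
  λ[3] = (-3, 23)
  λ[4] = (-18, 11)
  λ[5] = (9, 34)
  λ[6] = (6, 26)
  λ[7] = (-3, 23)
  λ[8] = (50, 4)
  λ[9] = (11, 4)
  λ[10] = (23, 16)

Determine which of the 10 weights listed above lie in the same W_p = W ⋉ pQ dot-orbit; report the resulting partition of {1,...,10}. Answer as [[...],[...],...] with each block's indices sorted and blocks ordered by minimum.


Cartan matrix: type A_2 (|W|=6); un-permuting the 2 rows.

W_29-reps of the 10 weights in Ā_29 (same 2-coord order as C):

  [1] (6, 13);  [2] (2, 22);  [3] (2, 22);  [4] (12, 5);  [5] (6, 13);  [6] (2, 22);  [7] (2, 22);  [8] (2, 22);  [9] (12, 5);  [10] (12, 5)

The 10 indices split into 3 linkage classes (same alcove rep ⇔ same W_29-dot-orbit):

[[1, 5], [2, 3, 6, 7, 8], [4, 9, 10]]
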